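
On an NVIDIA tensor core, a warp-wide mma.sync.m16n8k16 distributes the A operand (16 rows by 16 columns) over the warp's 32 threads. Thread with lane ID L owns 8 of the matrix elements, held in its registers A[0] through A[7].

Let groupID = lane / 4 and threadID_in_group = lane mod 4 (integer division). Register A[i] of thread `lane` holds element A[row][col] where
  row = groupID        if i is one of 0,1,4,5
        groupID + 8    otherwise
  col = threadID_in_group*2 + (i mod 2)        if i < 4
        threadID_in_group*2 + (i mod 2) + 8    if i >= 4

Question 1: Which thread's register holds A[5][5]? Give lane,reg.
22,1

r:5=>grp=5,rB=0  c:5=>cB=0,tig=2,lo=1
L=5*4+2=22  i=0*4+0*2+1=1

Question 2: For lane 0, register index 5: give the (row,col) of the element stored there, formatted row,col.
lane 0→0/4=0, 0 mod 4=0
i=5  r:0+0→0  c:2·0+1+8→9

0,9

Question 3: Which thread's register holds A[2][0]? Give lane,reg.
r=2→G=2,rhi=0  c=0→chi=0,T=0,p=0
L=2*4+0=8  i=0*4+0*2+0=0

8,0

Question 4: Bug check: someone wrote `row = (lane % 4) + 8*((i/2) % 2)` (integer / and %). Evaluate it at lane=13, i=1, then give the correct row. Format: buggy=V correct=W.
`(lane % 4) + 8*((i/2) % 2)`[13,1]=>1
lane 13=>13/4=3, 13 mod 4=1
i=1  r:3+0=>3  c:2·1+1+0=>3
row: 1 vs 3

buggy=1 correct=3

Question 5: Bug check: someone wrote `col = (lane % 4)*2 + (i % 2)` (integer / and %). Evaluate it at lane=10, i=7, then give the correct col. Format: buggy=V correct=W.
buggy=5 correct=13

`(lane % 4)*2 + (i % 2)`[10,7]→5
L=10→G=10>>2=2, T=10&3=2
[7]→row 2+8=10  col 2·2+1+8=13
col: 5 vs 13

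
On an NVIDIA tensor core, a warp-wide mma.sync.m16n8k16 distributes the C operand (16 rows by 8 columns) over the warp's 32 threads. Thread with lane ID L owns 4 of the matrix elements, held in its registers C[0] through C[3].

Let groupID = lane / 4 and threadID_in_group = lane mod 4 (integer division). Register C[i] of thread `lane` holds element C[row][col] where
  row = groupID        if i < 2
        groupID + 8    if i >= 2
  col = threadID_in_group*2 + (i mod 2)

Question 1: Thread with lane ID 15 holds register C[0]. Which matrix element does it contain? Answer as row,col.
3,6

15: gid=3,tid=3
[0] (3+0,3*2+0) = (3,6)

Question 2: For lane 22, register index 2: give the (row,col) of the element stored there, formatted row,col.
L=22->g=22>>2=5, t=22&3=2
[2]->row 5+8=13  col 2·2+0=4

13,4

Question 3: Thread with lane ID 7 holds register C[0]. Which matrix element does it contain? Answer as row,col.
7: gr=1,th=3
[0] (1+0,3*2+0) = (1,6)

1,6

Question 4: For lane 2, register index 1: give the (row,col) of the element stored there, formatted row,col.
0,5

lane 2: gr=0 (2/4), th=2 (2%4)
i=1: r=0+0=0, c=2*2+1=5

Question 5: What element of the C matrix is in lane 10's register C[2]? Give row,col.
lane 10: gr=2 (10/4), th=2 (10%4)
i=2: r=2+8=10, c=2*2+0=4

10,4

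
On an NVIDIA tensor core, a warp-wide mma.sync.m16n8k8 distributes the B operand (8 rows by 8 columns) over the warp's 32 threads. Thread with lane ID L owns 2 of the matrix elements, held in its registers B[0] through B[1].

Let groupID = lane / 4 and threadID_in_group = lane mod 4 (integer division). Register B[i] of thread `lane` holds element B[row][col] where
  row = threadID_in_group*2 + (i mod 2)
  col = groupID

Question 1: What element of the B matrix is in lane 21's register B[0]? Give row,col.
2,5

lane 21→21/4=5, 21 mod 4=1
i=0  r:2·1+0→2  c:5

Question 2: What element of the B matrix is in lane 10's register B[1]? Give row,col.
L=10=>grp=10>>2=2, tig=10&3=2
[1]=>row 2·2+1=5  col grp=2

5,2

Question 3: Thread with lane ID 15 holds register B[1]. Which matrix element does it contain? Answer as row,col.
7,3

lane 15⇒15/4=3, 15 mod 4=3
i=1  r:2·3+1⇒7  c:3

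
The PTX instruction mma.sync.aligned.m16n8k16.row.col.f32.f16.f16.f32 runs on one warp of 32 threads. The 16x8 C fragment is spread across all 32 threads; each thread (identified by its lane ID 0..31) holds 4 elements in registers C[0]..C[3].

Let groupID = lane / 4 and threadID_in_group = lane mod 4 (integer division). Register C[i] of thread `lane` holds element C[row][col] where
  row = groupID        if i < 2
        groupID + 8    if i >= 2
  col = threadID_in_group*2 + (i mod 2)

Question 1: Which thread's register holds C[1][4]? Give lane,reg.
6,0

r=1⇒gr=1,Rb=0  c=4⇒th=2,odd=0
L=1*4+2=6  i=0*2+0=0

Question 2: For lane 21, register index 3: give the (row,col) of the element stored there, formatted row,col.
13,3

lane 21: gid=5 (21/4), tid=1 (21%4)
i=3: r=5+8=13, c=1*2+1=3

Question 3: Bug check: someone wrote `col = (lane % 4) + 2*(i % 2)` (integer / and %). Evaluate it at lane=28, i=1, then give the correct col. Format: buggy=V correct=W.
`(lane % 4) + 2*(i % 2)`[28,1]→2
L=28→G=28>>2=7, T=28&3=0
[1]→row 7+0=7  col 0·2+1=1
col: 2 vs 1

buggy=2 correct=1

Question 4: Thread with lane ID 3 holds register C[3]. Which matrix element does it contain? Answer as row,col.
lane 3->3/4=0, 3 mod 4=3
i=3  r:0+8->8  c:2·3+1->7

8,7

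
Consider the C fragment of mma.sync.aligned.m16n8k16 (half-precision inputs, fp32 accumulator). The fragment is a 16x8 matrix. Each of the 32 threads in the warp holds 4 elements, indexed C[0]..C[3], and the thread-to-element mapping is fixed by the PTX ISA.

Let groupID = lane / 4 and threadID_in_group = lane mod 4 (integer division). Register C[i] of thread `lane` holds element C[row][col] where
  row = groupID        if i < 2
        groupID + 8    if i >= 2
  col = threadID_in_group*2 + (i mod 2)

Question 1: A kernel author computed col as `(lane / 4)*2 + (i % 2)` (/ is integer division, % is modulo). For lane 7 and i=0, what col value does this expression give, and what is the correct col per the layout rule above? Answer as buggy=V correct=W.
`(lane / 4)*2 + (i % 2)`[7,0]->2
L=7->gid=7>>2=1, tid=7&3=3
[0]->row 1+0=1  col 3·2+0=6
col: 2 vs 6

buggy=2 correct=6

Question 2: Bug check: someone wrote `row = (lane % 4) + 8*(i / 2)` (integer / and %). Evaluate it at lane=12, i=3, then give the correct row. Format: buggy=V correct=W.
buggy=8 correct=11

`(lane % 4) + 8*(i / 2)`[12,3]⇒8
lane 12⇒12/4=3, 12 mod 4=0
i=3  r:3+8⇒11  c:2·0+1⇒1
row: 8 vs 11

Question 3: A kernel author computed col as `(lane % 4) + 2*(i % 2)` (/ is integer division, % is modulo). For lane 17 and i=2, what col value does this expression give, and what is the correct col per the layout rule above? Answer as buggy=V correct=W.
`(lane % 4) + 2*(i % 2)`[17,2]->1
L=17->gid=17>>2=4, tid=17&3=1
[2]->row 4+8=12  col 1·2+0=2
col: 1 vs 2

buggy=1 correct=2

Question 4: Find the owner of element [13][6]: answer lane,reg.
23,2

r=13⇒gr=5,Rb=1  c=6⇒th=3,odd=0
L=5*4+3=23  i=1*2+0=2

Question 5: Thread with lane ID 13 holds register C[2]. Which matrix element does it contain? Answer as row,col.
L=13→G=13>>2=3, T=13&3=1
[2]→row 3+8=11  col 1·2+0=2

11,2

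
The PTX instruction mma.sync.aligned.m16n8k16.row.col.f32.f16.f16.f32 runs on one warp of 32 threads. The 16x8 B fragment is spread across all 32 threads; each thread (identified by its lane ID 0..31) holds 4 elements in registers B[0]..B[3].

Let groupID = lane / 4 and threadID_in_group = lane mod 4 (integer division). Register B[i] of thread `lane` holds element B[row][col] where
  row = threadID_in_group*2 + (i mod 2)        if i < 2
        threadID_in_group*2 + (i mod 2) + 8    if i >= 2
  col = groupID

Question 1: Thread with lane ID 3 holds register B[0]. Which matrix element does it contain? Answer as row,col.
6,0

lane 3⇒3/4=0, 3 mod 4=3
i=0  r:2·3+0+0⇒6  c:0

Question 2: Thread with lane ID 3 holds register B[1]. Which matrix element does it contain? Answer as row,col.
7,0

lane 3: grp=0 (3/4), tig=3 (3%4)
i=1: r=3*2+1+0=7, c=grp=0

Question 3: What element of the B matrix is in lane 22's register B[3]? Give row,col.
13,5

22: gr=5,th=2
[3] (2*2+1+8,5) = (13,5)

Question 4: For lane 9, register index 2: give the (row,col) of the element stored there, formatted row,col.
L=9=>grp=9>>2=2, tig=9&3=1
[2]=>row 1·2+0+8=10  col grp=2

10,2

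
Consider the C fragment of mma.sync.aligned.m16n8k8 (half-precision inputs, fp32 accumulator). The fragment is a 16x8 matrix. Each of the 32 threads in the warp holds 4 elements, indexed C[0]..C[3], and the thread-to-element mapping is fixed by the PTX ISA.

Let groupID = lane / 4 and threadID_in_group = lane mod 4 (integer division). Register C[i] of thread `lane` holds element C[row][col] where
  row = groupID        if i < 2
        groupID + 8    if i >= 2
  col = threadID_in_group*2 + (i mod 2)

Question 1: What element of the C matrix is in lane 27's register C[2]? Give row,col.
L=27⇒gr=27>>2=6, th=27&3=3
[2]⇒row 6+8=14  col 3·2+0=6

14,6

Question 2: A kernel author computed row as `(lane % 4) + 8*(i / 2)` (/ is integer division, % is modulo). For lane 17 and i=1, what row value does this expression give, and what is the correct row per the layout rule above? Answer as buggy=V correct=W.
buggy=1 correct=4

`(lane % 4) + 8*(i / 2)`[17,1]⇒1
17: gr=4,th=1
[1] (4+0,1*2+1) = (4,3)
row: 1 vs 4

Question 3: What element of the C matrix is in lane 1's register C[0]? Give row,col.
0,2

1: G=0,T=1
[0] (0+0,1*2+0) = (0,2)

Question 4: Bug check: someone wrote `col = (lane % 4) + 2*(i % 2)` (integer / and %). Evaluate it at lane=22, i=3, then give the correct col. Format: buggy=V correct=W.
buggy=4 correct=5

`(lane % 4) + 2*(i % 2)`[22,3]→4
L=22→G=22>>2=5, T=22&3=2
[3]→row 5+8=13  col 2·2+1=5
col: 4 vs 5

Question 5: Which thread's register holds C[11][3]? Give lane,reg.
13,3

r=11->g=3,rb=1  c=3->t=1,b0=1
L=3*4+1=13  i=1*2+1=3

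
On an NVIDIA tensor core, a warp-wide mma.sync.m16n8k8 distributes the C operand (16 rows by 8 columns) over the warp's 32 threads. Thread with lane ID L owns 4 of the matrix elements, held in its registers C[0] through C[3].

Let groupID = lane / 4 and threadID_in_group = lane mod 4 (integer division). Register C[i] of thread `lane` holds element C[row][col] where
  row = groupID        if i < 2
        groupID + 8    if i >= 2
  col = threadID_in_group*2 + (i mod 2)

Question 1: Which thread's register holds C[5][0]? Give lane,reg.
r=5→G=5,rhi=0  c=0→T=0,p=0
L=5*4+0=20  i=0*2+0=0

20,0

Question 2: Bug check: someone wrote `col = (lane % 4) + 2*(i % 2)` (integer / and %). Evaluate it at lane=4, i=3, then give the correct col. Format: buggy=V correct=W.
buggy=2 correct=1

`(lane % 4) + 2*(i % 2)`[4,3]->2
lane 4->4/4=1, 4 mod 4=0
i=3  r:1+8->9  c:2·0+1->1
col: 2 vs 1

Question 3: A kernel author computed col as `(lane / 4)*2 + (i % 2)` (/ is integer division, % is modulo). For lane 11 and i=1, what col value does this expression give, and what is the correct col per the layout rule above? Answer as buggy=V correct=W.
`(lane / 4)*2 + (i % 2)`[11,1]⇒5
lane 11⇒11/4=2, 11 mod 4=3
i=1  r:2+0⇒2  c:2·3+1⇒7
col: 5 vs 7

buggy=5 correct=7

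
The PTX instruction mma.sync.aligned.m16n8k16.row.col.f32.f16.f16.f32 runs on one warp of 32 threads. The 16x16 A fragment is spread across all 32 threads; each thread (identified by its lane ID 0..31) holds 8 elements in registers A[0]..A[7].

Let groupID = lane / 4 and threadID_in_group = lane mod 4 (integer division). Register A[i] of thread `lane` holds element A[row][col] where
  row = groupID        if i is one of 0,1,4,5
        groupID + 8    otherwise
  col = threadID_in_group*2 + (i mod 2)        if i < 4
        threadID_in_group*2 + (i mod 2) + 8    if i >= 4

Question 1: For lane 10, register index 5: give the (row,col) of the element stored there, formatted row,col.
2,13

lane 10->10/4=2, 10 mod 4=2
i=5  r:2+0->2  c:2·2+1+8->13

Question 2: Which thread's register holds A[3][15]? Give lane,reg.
15,5

r:3=>grp=3,rB=0  c:15=>cB=1,tig=3,lo=1
L=3*4+3=15  i=1*4+0*2+1=5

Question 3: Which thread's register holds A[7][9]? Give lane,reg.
28,5

r=7→G=7,rhi=0  c=9→chi=1,T=0,p=1
L=7*4+0=28  i=1*4+0*2+1=5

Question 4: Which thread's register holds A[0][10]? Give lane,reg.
1,4

r=0→G=0,rhi=0  c=10→chi=1,T=1,p=0
L=0*4+1=1  i=1*4+0*2+0=4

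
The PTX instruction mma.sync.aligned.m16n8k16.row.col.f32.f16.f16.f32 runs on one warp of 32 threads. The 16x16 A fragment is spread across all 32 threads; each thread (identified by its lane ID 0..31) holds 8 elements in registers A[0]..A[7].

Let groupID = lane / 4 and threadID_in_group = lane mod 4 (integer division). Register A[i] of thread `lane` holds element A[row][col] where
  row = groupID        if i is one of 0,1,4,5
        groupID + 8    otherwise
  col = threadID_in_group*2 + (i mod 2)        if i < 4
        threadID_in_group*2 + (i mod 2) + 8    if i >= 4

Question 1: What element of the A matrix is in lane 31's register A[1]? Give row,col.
L=31→G=31>>2=7, T=31&3=3
[1]→row 7+0=7  col 3·2+1+0=7

7,7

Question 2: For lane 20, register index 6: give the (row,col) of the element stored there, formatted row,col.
13,8

lane 20⇒20/4=5, 20 mod 4=0
i=6  r:5+8⇒13  c:2·0+0+8⇒8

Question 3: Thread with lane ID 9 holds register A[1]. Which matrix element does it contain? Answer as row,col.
9: gid=2,tid=1
[1] (2+0,1*2+1+0) = (2,3)

2,3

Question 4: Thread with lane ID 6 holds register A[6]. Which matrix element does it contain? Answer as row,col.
9,12

lane 6→6/4=1, 6 mod 4=2
i=6  r:1+8→9  c:2·2+0+8→12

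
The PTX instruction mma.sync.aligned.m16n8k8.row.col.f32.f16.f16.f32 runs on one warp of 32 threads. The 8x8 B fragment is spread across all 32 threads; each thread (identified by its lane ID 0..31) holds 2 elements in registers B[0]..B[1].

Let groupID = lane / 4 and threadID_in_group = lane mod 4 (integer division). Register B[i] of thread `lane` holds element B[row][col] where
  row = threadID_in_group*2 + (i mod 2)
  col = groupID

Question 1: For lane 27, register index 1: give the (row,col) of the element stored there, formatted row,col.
7,6

L=27→G=27>>2=6, T=27&3=3
[1]→row 3·2+1=7  col G=6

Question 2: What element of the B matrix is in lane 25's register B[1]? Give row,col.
3,6

lane 25: gr=6 (25/4), th=1 (25%4)
i=1: r=1*2+1=3, c=gr=6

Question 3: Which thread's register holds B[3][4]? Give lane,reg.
c=4->g=4  r=3->t=1,b0=1
L=4*4+1=17  i=1=1

17,1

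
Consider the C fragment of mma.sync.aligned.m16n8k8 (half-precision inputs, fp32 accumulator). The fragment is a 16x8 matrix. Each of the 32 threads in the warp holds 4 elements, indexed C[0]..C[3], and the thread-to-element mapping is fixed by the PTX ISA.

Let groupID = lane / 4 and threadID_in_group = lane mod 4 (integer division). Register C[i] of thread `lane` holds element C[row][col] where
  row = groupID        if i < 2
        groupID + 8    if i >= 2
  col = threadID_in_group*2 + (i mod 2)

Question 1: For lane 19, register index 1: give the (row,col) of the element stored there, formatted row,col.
4,7

L=19=>grp=19>>2=4, tig=19&3=3
[1]=>row 4+0=4  col 3·2+1=7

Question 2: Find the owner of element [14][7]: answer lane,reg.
r=14→G=6,rhi=1  c=7→T=3,p=1
L=6*4+3=27  i=1*2+1=3

27,3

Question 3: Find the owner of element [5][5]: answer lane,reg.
22,1

r=5→G=5,rhi=0  c=5→T=2,p=1
L=5*4+2=22  i=0*2+1=1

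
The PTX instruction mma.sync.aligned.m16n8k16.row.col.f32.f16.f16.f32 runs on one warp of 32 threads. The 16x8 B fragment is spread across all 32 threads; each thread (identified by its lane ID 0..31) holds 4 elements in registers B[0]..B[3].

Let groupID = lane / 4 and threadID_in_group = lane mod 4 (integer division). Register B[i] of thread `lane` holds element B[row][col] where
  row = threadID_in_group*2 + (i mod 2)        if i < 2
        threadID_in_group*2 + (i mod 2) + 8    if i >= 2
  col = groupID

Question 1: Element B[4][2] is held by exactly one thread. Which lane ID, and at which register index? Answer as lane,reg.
10,0

c=2→G=2  r=4→rhi=0,T=2,p=0
L=2*4+2=10  i=0*2+0=0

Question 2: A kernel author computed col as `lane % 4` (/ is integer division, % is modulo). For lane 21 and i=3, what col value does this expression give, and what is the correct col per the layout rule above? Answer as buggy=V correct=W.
`lane % 4`[21,3]->1
L=21->g=21>>2=5, t=21&3=1
[3]->row 1·2+1+8=11  col g=5
col: 1 vs 5

buggy=1 correct=5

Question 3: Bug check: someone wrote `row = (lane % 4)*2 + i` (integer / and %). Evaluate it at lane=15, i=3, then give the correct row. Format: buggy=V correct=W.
buggy=9 correct=15

`(lane % 4)*2 + i`[15,3]⇒9
15: gr=3,th=3
[3] (3*2+1+8,3) = (15,3)
row: 9 vs 15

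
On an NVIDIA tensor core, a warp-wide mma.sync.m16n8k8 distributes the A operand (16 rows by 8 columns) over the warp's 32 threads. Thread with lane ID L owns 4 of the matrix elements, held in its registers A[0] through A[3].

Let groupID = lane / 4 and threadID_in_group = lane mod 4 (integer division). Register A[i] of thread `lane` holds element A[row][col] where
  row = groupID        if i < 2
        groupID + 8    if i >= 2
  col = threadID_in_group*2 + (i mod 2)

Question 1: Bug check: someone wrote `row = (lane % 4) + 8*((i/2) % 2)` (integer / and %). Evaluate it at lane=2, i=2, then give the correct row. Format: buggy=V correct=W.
buggy=10 correct=8

`(lane % 4) + 8*((i/2) % 2)`[2,2]→10
lane 2: G=0 (2/4), T=2 (2%4)
i=2: r=0+8=8, c=2*2+0=4
row: 10 vs 8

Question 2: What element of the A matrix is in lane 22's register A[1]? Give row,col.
5,5

lane 22→22/4=5, 22 mod 4=2
i=1  r:5+0→5  c:2·2+1→5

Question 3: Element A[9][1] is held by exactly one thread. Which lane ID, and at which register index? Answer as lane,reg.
4,3

r:9=>grp=1,rB=1  c:1=>tig=0,lo=1
L=1*4+0=4  i=1*2+1=3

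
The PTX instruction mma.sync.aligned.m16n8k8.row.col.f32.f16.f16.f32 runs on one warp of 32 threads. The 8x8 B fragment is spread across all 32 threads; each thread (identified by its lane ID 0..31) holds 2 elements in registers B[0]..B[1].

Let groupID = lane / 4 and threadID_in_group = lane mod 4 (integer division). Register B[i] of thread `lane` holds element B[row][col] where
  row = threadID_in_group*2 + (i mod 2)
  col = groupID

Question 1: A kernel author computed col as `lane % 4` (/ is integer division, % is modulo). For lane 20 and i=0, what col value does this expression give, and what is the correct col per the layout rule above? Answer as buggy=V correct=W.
`lane % 4`[20,0]⇒0
lane 20⇒20/4=5, 20 mod 4=0
i=0  r:2·0+0⇒0  c:5
col: 0 vs 5

buggy=0 correct=5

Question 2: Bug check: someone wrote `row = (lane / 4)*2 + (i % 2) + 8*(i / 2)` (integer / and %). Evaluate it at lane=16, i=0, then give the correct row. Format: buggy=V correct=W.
buggy=8 correct=0

`(lane / 4)*2 + (i % 2) + 8*(i / 2)`[16,0]→8
lane 16: G=4 (16/4), T=0 (16%4)
i=0: r=0*2+0=0, c=G=4
row: 8 vs 0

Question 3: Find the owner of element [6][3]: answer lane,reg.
15,0

c: 3->gid=3  r: 6->tid=3,i&1=0
L=3*4+3=15  i=0=0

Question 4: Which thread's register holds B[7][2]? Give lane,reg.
c: 2->gid=2  r: 7->tid=3,i&1=1
L=2*4+3=11  i=1=1

11,1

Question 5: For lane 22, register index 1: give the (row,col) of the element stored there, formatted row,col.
lane 22: G=5 (22/4), T=2 (22%4)
i=1: r=2*2+1=5, c=G=5

5,5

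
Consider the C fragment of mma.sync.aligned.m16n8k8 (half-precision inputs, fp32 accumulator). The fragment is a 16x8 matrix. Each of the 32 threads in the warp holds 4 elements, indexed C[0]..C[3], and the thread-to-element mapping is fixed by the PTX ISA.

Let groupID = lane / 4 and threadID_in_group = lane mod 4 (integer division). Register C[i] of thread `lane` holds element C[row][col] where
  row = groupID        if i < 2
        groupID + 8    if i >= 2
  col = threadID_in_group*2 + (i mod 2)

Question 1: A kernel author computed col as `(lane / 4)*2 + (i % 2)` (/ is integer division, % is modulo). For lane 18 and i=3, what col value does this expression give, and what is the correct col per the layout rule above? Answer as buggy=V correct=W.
`(lane / 4)*2 + (i % 2)`[18,3]=>9
L=18=>grp=18>>2=4, tig=18&3=2
[3]=>row 4+8=12  col 2·2+1=5
col: 9 vs 5

buggy=9 correct=5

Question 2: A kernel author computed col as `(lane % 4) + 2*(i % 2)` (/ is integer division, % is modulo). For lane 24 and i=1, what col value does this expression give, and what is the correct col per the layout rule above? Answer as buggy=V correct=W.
buggy=2 correct=1

`(lane % 4) + 2*(i % 2)`[24,1]=>2
L=24=>grp=24>>2=6, tig=24&3=0
[1]=>row 6+0=6  col 0·2+1=1
col: 2 vs 1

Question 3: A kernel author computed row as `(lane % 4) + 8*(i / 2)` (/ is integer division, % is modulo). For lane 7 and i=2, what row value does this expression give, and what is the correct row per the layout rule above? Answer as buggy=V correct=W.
`(lane % 4) + 8*(i / 2)`[7,2]→11
lane 7→7/4=1, 7 mod 4=3
i=2  r:1+8→9  c:2·3+0→6
row: 11 vs 9

buggy=11 correct=9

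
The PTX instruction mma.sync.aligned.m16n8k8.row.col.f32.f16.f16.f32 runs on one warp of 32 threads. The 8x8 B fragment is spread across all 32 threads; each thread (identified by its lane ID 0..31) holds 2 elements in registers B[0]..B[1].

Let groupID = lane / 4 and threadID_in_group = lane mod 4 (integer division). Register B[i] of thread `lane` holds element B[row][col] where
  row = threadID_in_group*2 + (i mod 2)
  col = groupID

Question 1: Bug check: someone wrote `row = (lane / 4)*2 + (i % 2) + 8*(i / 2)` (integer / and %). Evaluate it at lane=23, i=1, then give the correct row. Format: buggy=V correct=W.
`(lane / 4)*2 + (i % 2) + 8*(i / 2)`[23,1]=>11
lane 23=>23/4=5, 23 mod 4=3
i=1  r:2·3+1=>7  c:5
row: 11 vs 7

buggy=11 correct=7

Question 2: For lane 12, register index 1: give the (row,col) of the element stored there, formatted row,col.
1,3

12: grp=3,tig=0
[1] (0*2+1,3) = (1,3)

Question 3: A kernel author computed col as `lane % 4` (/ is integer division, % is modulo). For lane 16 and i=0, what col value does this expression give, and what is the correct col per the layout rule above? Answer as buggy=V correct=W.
`lane % 4`[16,0]=>0
lane 16: grp=4 (16/4), tig=0 (16%4)
i=0: r=0*2+0=0, c=grp=4
col: 0 vs 4

buggy=0 correct=4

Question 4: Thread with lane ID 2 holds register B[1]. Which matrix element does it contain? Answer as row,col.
5,0

2: G=0,T=2
[1] (2*2+1,0) = (5,0)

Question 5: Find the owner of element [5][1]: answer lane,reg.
c:1=>grp=1  r:5=>tig=2,lo=1
L=1*4+2=6  i=1=1

6,1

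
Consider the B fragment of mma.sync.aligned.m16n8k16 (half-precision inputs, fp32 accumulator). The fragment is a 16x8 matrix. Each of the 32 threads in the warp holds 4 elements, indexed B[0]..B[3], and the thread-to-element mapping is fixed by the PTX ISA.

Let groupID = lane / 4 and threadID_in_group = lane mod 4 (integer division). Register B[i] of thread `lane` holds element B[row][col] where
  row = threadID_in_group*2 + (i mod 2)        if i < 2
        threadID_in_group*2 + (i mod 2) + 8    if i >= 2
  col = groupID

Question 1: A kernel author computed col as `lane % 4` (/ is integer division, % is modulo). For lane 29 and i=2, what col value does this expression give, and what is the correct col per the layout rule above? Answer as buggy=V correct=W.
`lane % 4`[29,2]->1
lane 29->29/4=7, 29 mod 4=1
i=2  r:2·1+0+8->10  c:7
col: 1 vs 7

buggy=1 correct=7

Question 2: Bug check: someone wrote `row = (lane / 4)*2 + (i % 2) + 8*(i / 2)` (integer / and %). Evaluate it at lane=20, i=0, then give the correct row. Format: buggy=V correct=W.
buggy=10 correct=0

`(lane / 4)*2 + (i % 2) + 8*(i / 2)`[20,0]->10
lane 20->20/4=5, 20 mod 4=0
i=0  r:2·0+0+0->0  c:5
row: 10 vs 0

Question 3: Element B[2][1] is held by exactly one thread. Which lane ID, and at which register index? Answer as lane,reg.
5,0

c:1=>grp=1  r:2=>rB=0,tig=1,lo=0
L=1*4+1=5  i=0*2+0=0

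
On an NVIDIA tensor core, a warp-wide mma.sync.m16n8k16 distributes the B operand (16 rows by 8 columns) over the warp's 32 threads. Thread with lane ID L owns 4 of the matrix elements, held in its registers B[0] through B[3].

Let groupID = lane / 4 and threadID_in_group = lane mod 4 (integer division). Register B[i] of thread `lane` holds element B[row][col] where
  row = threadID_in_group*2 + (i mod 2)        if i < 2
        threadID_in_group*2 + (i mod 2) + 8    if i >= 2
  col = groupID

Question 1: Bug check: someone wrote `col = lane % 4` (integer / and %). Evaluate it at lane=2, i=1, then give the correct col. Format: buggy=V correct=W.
buggy=2 correct=0

`lane % 4`[2,1]⇒2
2: gr=0,th=2
[1] (2*2+1+0,0) = (5,0)
col: 2 vs 0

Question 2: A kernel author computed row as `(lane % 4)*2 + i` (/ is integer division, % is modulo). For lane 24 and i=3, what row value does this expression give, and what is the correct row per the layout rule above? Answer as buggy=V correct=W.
buggy=3 correct=9

`(lane % 4)*2 + i`[24,3]⇒3
24: gr=6,th=0
[3] (0*2+1+8,6) = (9,6)
row: 3 vs 9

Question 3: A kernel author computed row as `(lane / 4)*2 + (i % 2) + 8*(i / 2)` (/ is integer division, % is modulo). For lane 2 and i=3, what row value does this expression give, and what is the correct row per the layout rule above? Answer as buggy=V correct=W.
`(lane / 4)*2 + (i % 2) + 8*(i / 2)`[2,3]→9
lane 2→2/4=0, 2 mod 4=2
i=3  r:2·2+1+8→13  c:0
row: 9 vs 13

buggy=9 correct=13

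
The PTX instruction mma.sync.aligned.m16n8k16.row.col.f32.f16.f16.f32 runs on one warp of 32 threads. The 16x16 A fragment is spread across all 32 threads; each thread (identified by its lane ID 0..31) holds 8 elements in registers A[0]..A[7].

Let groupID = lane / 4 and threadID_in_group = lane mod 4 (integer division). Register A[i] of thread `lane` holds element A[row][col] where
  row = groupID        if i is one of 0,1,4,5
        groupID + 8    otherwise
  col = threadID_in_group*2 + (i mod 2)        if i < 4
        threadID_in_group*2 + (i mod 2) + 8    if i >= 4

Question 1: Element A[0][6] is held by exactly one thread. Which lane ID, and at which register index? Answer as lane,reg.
3,0

r=0→G=0,rhi=0  c=6→chi=0,T=3,p=0
L=0*4+3=3  i=0*4+0*2+0=0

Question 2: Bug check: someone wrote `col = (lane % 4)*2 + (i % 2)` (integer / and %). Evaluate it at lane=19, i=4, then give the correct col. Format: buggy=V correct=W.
`(lane % 4)*2 + (i % 2)`[19,4]->6
lane 19: g=4 (19/4), t=3 (19%4)
i=4: r=4+0=4, c=3*2+0+8=14
col: 6 vs 14

buggy=6 correct=14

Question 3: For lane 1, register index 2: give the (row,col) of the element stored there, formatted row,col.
1: grp=0,tig=1
[2] (0+8,1*2+0+0) = (8,2)

8,2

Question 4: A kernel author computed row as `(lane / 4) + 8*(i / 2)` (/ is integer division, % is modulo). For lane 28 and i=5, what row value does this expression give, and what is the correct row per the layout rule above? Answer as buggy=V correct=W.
`(lane / 4) + 8*(i / 2)`[28,5]=>23
lane 28: grp=7 (28/4), tig=0 (28%4)
i=5: r=7+0=7, c=0*2+1+8=9
row: 23 vs 7

buggy=23 correct=7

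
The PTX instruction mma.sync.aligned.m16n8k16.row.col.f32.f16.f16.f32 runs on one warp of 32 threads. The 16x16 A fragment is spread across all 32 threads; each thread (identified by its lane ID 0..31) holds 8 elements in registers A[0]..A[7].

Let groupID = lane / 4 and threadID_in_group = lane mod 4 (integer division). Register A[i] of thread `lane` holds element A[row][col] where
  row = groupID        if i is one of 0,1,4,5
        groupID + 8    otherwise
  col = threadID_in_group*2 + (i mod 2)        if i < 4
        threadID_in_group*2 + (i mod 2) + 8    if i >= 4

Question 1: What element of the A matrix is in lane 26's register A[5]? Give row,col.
L=26⇒gr=26>>2=6, th=26&3=2
[5]⇒row 6+0=6  col 2·2+1+8=13

6,13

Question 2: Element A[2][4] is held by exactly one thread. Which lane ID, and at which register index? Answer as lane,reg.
r: 2->gid=2,r8=0  c: 4->c8=0,tid=2,i&1=0
L=2*4+2=10  i=0*4+0*2+0=0

10,0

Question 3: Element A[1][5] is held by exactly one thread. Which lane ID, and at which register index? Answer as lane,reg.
6,1

r:1=>grp=1,rB=0  c:5=>cB=0,tig=2,lo=1
L=1*4+2=6  i=0*4+0*2+1=1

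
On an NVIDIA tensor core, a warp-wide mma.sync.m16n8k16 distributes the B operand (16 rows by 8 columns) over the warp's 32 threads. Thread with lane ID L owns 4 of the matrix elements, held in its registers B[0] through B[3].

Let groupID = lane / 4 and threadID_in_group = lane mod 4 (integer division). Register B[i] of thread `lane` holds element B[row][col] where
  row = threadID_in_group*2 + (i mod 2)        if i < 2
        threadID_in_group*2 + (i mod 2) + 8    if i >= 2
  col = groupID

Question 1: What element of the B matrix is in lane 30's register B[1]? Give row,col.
L=30⇒gr=30>>2=7, th=30&3=2
[1]⇒row 2·2+1+0=5  col gr=7

5,7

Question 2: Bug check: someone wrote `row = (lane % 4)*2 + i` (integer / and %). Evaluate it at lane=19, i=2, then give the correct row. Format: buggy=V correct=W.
buggy=8 correct=14

`(lane % 4)*2 + i`[19,2]⇒8
lane 19: gr=4 (19/4), th=3 (19%4)
i=2: r=3*2+0+8=14, c=gr=4
row: 8 vs 14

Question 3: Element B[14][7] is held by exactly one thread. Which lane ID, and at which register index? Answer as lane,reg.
c: 7->gid=7  r: 14->r8=1,tid=3,i&1=0
L=7*4+3=31  i=1*2+0=2

31,2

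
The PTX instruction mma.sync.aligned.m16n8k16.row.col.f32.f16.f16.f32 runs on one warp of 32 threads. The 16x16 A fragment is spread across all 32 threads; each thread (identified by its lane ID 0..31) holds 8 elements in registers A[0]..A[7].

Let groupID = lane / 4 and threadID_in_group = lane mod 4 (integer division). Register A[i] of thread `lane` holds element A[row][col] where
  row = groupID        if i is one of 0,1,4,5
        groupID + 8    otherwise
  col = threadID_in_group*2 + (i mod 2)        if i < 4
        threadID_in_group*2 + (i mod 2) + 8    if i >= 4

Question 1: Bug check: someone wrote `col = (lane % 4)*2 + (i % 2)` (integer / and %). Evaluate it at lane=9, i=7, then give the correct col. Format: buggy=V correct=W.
buggy=3 correct=11

`(lane % 4)*2 + (i % 2)`[9,7]=>3
L=9=>grp=9>>2=2, tig=9&3=1
[7]=>row 2+8=10  col 1·2+1+8=11
col: 3 vs 11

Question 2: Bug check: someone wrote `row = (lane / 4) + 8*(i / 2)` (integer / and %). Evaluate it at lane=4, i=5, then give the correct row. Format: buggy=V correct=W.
`(lane / 4) + 8*(i / 2)`[4,5]->17
L=4->gid=4>>2=1, tid=4&3=0
[5]->row 1+0=1  col 0·2+1+8=9
row: 17 vs 1

buggy=17 correct=1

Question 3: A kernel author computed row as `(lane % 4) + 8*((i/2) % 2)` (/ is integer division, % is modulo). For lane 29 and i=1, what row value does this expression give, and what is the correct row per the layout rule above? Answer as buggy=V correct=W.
buggy=1 correct=7

`(lane % 4) + 8*((i/2) % 2)`[29,1]->1
lane 29->29/4=7, 29 mod 4=1
i=1  r:7+0->7  c:2·1+1+0->3
row: 1 vs 7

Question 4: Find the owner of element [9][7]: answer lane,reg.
7,3

r=9⇒gr=1,Rb=1  c=7⇒Cb=0,th=3,odd=1
L=1*4+3=7  i=0*4+1*2+1=3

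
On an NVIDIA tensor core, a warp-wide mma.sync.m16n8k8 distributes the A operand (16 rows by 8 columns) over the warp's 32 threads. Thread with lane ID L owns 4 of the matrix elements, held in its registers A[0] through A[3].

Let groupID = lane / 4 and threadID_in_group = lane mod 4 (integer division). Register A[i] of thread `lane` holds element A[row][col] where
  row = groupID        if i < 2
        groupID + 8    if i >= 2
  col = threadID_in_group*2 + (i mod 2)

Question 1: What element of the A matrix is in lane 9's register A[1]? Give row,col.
L=9⇒gr=9>>2=2, th=9&3=1
[1]⇒row 2+0=2  col 1·2+1=3

2,3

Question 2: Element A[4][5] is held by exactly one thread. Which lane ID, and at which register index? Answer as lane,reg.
r=4->g=4,rb=0  c=5->t=2,b0=1
L=4*4+2=18  i=0*2+1=1

18,1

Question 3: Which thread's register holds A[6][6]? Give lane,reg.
r=6→G=6,rhi=0  c=6→T=3,p=0
L=6*4+3=27  i=0*2+0=0

27,0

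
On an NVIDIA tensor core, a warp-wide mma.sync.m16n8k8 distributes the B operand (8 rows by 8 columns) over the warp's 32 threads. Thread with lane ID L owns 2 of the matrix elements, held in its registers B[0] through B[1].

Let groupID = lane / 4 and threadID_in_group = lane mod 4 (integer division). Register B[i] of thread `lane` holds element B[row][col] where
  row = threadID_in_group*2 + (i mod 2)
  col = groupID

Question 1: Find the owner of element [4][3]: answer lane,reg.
c: 3->gid=3  r: 4->tid=2,i&1=0
L=3*4+2=14  i=0=0

14,0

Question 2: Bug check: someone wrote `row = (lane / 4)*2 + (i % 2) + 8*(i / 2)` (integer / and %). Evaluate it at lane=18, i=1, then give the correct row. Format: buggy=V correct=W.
buggy=9 correct=5

`(lane / 4)*2 + (i % 2) + 8*(i / 2)`[18,1]→9
18: G=4,T=2
[1] (2*2+1,4) = (5,4)
row: 9 vs 5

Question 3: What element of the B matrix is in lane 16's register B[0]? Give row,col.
16: G=4,T=0
[0] (0*2+0,4) = (0,4)

0,4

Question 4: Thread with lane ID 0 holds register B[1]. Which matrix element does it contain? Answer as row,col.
lane 0: grp=0 (0/4), tig=0 (0%4)
i=1: r=0*2+1=1, c=grp=0

1,0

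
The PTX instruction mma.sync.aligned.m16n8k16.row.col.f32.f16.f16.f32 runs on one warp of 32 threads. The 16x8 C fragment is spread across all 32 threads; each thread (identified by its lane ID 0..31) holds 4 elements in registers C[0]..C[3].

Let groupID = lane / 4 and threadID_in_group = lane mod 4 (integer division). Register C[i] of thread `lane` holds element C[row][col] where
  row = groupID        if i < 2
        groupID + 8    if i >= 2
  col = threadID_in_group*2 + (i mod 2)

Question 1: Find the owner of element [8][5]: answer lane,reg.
r:8=>grp=0,rB=1  c:5=>tig=2,lo=1
L=0*4+2=2  i=1*2+1=3

2,3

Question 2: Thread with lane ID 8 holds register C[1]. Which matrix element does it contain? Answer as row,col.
2,1

lane 8: G=2 (8/4), T=0 (8%4)
i=1: r=2+0=2, c=0*2+1=1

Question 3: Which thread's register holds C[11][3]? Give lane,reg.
r=11⇒gr=3,Rb=1  c=3⇒th=1,odd=1
L=3*4+1=13  i=1*2+1=3

13,3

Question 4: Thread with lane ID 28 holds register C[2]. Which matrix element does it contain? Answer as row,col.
15,0

L=28->gid=28>>2=7, tid=28&3=0
[2]->row 7+8=15  col 0·2+0=0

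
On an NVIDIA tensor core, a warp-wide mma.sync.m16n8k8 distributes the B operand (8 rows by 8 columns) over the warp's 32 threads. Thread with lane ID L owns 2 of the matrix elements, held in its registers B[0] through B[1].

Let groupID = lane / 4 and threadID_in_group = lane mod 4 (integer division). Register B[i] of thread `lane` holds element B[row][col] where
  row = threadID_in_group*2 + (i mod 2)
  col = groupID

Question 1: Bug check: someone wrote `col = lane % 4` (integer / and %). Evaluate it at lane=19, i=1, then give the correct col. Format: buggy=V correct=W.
`lane % 4`[19,1]=>3
L=19=>grp=19>>2=4, tig=19&3=3
[1]=>row 3·2+1=7  col grp=4
col: 3 vs 4

buggy=3 correct=4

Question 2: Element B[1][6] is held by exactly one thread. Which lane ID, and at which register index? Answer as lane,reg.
c: 6->gid=6  r: 1->tid=0,i&1=1
L=6*4+0=24  i=1=1

24,1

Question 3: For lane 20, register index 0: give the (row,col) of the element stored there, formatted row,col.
L=20→G=20>>2=5, T=20&3=0
[0]→row 0·2+0=0  col G=5

0,5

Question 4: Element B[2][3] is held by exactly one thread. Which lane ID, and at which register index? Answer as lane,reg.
13,0

c=3→G=3  r=2→T=1,p=0
L=3*4+1=13  i=0=0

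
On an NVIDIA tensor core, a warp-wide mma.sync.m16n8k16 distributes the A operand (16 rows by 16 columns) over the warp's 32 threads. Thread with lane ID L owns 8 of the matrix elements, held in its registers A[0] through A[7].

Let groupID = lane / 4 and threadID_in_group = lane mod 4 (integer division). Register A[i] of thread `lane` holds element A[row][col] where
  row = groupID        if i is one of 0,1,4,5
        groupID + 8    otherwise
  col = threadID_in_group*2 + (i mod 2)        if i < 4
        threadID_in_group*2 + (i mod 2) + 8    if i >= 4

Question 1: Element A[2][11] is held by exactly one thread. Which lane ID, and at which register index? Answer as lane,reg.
r: 2->gid=2,r8=0  c: 11->c8=1,tid=1,i&1=1
L=2*4+1=9  i=1*4+0*2+1=5

9,5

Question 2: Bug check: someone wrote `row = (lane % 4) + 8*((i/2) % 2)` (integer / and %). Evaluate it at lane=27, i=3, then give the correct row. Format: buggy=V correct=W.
`(lane % 4) + 8*((i/2) % 2)`[27,3]=>11
lane 27: grp=6 (27/4), tig=3 (27%4)
i=3: r=6+8=14, c=3*2+1+0=7
row: 11 vs 14

buggy=11 correct=14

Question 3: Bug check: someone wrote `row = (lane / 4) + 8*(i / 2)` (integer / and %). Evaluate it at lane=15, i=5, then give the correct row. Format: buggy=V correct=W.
`(lane / 4) + 8*(i / 2)`[15,5]=>19
lane 15: grp=3 (15/4), tig=3 (15%4)
i=5: r=3+0=3, c=3*2+1+8=15
row: 19 vs 3

buggy=19 correct=3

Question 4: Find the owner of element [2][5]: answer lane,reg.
r:2=>grp=2,rB=0  c:5=>cB=0,tig=2,lo=1
L=2*4+2=10  i=0*4+0*2+1=1

10,1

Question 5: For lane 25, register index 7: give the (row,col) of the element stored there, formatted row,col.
lane 25: grp=6 (25/4), tig=1 (25%4)
i=7: r=6+8=14, c=1*2+1+8=11

14,11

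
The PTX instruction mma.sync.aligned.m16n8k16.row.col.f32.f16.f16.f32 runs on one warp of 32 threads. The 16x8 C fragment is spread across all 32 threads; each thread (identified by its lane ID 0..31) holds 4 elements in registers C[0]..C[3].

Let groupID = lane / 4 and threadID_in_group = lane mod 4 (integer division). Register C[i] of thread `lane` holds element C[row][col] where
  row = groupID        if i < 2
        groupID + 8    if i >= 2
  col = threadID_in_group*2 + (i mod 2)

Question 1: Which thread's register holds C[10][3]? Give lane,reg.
r: 10->gid=2,r8=1  c: 3->tid=1,i&1=1
L=2*4+1=9  i=1*2+1=3

9,3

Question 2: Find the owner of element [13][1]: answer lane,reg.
r=13→G=5,rhi=1  c=1→T=0,p=1
L=5*4+0=20  i=1*2+1=3

20,3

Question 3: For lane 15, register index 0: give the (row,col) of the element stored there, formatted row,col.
3,6

15: G=3,T=3
[0] (3+0,3*2+0) = (3,6)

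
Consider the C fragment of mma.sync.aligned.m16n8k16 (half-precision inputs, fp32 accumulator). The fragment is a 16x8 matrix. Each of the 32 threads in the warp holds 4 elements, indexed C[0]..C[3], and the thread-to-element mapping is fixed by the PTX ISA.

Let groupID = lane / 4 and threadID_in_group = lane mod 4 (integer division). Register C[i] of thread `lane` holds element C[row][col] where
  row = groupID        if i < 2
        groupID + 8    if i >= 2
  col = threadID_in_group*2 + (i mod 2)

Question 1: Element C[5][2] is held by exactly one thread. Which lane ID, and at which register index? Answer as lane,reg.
r=5->g=5,rb=0  c=2->t=1,b0=0
L=5*4+1=21  i=0*2+0=0

21,0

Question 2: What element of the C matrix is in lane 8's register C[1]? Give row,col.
2,1

lane 8->8/4=2, 8 mod 4=0
i=1  r:2+0->2  c:2·0+1->1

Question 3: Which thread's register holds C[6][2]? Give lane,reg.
r: 6->gid=6,r8=0  c: 2->tid=1,i&1=0
L=6*4+1=25  i=0*2+0=0

25,0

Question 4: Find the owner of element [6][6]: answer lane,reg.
r:6=>grp=6,rB=0  c:6=>tig=3,lo=0
L=6*4+3=27  i=0*2+0=0

27,0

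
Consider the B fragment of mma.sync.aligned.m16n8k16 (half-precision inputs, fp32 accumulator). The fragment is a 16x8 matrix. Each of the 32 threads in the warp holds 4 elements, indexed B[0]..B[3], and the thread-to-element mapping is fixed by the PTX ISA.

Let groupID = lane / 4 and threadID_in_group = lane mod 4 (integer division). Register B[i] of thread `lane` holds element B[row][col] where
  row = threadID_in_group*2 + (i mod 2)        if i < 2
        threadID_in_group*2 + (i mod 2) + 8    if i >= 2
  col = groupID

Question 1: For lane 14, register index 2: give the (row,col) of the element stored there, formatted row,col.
12,3

lane 14->14/4=3, 14 mod 4=2
i=2  r:2·2+0+8->12  c:3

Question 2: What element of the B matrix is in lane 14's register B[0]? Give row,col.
4,3

lane 14: g=3 (14/4), t=2 (14%4)
i=0: r=2*2+0+0=4, c=g=3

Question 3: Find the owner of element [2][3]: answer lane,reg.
c:3=>grp=3  r:2=>rB=0,tig=1,lo=0
L=3*4+1=13  i=0*2+0=0

13,0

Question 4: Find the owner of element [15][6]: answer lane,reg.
c: 6->gid=6  r: 15->r8=1,tid=3,i&1=1
L=6*4+3=27  i=1*2+1=3

27,3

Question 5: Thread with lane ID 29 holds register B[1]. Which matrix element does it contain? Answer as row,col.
L=29=>grp=29>>2=7, tig=29&3=1
[1]=>row 1·2+1+0=3  col grp=7

3,7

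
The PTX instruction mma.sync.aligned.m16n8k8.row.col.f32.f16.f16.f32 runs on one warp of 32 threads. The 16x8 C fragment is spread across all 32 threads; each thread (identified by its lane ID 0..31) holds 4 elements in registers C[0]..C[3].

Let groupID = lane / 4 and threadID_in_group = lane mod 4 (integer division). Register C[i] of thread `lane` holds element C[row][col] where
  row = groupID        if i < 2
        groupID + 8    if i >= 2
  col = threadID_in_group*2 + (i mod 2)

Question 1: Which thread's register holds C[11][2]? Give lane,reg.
13,2

r=11->g=3,rb=1  c=2->t=1,b0=0
L=3*4+1=13  i=1*2+0=2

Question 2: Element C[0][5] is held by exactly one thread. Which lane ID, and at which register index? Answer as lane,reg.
2,1

r:0=>grp=0,rB=0  c:5=>tig=2,lo=1
L=0*4+2=2  i=0*2+1=1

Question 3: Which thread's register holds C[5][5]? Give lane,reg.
22,1

r: 5->gid=5,r8=0  c: 5->tid=2,i&1=1
L=5*4+2=22  i=0*2+1=1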